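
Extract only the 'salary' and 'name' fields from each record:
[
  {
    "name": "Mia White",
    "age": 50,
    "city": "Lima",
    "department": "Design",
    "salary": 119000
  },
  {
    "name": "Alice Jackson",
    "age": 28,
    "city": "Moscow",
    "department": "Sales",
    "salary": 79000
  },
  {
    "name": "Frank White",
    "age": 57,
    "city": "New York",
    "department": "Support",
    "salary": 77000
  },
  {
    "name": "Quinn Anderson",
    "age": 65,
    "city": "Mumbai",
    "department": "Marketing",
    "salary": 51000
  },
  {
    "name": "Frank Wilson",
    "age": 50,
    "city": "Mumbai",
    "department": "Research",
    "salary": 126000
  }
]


Original: 5 records with fields: name, age, city, department, salary
Keep: ['salary', 'name']
Drop: ['age', 'city', 'department']
Result: 5 records, 2 fields each

[
  {
    "salary": 119000,
    "name": "Mia White"
  },
  {
    "salary": 79000,
    "name": "Alice Jackson"
  },
  {
    "salary": 77000,
    "name": "Frank White"
  },
  {
    "salary": 51000,
    "name": "Quinn Anderson"
  },
  {
    "salary": 126000,
    "name": "Frank Wilson"
  }
]


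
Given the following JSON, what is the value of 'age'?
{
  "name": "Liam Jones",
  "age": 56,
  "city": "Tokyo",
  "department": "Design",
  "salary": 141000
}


Looking up field 'age'
Value: 56

56


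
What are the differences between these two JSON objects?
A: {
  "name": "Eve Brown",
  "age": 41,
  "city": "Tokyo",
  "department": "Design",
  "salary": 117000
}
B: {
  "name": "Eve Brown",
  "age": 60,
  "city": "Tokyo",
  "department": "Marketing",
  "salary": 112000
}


Comparing each field (in key order):
  name: same
  age: DIFFERENT
  city: same
  department: DIFFERENT
  salary: DIFFERENT
Differences:
  age: 41 -> 60
  department: Design -> Marketing
  salary: 117000 -> 112000

3 field(s) changed

3 changes: age, department, salary


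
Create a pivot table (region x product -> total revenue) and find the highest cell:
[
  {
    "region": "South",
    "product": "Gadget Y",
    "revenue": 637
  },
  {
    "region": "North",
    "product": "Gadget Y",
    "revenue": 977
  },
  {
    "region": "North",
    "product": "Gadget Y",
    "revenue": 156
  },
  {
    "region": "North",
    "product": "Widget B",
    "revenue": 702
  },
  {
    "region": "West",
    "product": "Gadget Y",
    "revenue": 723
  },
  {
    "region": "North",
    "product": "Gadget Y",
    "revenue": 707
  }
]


Pivot: region (rows) x product (columns) -> total revenue

     Gadget Y      Widget B    
North         1840           702  
South          637             0  
West           723             0  

Highest: North / Gadget Y = $1840

North / Gadget Y = $1840


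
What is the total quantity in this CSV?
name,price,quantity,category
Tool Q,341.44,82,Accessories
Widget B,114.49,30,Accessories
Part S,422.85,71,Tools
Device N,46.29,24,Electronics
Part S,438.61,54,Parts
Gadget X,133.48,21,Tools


Computing total quantity:
Values: [82, 30, 71, 24, 54, 21]
Sum = 282

282


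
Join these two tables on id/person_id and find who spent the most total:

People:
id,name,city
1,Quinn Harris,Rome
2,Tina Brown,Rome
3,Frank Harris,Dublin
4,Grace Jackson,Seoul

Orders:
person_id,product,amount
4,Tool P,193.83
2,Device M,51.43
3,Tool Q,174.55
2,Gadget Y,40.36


Join on: people.id = orders.person_id

Joined rows:
  Grace Jackson (Seoul) bought Tool P for $193.83
  Tina Brown (Rome) bought Device M for $51.43
  Frank Harris (Dublin) bought Tool Q for $174.55
  Tina Brown (Rome) bought Gadget Y for $40.36

Total per person:
  Grace Jackson: $193.83
  Frank Harris: $174.55
  Tina Brown: $91.79

Top spender: Grace Jackson ($193.83)

Grace Jackson ($193.83)


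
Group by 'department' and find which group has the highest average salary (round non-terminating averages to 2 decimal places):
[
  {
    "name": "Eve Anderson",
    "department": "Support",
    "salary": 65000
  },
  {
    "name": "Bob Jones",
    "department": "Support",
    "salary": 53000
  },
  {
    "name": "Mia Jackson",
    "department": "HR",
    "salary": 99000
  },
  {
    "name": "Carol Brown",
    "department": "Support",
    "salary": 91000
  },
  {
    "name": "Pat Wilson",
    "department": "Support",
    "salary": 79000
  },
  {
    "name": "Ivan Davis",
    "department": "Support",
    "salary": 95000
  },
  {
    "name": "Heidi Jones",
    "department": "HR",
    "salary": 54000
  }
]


Group by: department

Groups:
  HR: 2 people, avg salary = 153000/2 = $76500
  Support: 5 people, avg salary = 383000/5 = $76600

Highest average salary: Support ($76600)

Support ($76600)


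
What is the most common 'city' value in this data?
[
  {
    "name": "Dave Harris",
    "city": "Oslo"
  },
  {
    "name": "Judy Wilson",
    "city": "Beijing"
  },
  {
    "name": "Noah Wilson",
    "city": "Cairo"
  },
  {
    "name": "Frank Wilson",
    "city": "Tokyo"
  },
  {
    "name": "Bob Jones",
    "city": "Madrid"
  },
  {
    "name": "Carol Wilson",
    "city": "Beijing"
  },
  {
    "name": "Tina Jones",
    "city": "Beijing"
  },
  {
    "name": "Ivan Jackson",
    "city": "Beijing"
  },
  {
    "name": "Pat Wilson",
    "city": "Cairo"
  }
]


Counting 'city' values across 9 records:

  Beijing: 4 ####
  Cairo: 2 ##
  Oslo: 1 #
  Tokyo: 1 #
  Madrid: 1 #

Most common: Beijing (4 times)

Beijing (4 times)


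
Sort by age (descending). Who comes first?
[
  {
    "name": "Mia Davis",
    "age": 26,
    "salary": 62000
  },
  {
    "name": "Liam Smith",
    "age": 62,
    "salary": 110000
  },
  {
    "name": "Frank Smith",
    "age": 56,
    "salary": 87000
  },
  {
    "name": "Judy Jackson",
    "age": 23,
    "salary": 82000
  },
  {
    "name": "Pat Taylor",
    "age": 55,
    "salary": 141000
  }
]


Sort by: age (descending)

Sorted order:
  1. Liam Smith (age = 62)
  2. Frank Smith (age = 56)
  3. Pat Taylor (age = 55)
  4. Mia Davis (age = 26)
  5. Judy Jackson (age = 23)

First: Liam Smith

Liam Smith


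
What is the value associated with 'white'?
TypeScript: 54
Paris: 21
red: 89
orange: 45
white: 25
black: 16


Looking up key 'white'
Value: 25

25


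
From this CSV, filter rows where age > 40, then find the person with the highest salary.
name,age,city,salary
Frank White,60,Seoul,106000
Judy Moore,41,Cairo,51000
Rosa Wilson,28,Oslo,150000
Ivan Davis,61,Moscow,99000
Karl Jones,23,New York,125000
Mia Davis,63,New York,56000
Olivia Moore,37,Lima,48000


Filter: age > 40
Sort by: salary (descending)

Filtered records (4):
  Frank White, age 60, salary $106000
  Ivan Davis, age 61, salary $99000
  Mia Davis, age 63, salary $56000
  Judy Moore, age 41, salary $51000

Highest salary: Frank White ($106000)

Frank White


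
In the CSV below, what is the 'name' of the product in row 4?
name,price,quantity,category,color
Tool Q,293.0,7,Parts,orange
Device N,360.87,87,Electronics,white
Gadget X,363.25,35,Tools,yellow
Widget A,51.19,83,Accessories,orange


Query: Row 4 ('Widget A'), column 'name'
Value: Widget A

Widget A


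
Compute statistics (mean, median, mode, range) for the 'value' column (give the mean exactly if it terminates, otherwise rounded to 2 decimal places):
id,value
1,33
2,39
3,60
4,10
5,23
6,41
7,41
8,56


Data: [33, 39, 60, 10, 23, 41, 41, 56]
Count: 8
Sum: 303
Mean: 303/8 = 37.875
Sorted: [10, 23, 33, 39, 41, 41, 56, 60]
Median: 40.0
Mode: 41 (2 times)
Range: 60 - 10 = 50
Min: 10, Max: 60

mean=37.875, median=40.0, mode=41, range=50


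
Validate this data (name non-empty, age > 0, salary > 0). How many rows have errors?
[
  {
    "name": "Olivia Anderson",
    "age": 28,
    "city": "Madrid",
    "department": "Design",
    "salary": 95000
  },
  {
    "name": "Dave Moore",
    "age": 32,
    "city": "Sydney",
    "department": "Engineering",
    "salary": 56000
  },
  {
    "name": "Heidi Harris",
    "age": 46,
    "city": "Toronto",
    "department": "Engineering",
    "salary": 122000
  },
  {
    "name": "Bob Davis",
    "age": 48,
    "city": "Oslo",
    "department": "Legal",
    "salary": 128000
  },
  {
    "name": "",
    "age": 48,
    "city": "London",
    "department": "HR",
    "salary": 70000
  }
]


Validating 5 records:
Rules: name non-empty, age > 0, salary > 0

  Row 1 (Olivia Anderson): OK
  Row 2 (Dave Moore): OK
  Row 3 (Heidi Harris): OK
  Row 4 (Bob Davis): OK
  Row 5 (???): empty name

Total errors: 1

1 errors


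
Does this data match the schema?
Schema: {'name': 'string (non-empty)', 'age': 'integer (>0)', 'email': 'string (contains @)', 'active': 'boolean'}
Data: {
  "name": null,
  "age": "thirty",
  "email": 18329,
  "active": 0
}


Validating each field against schema:
  name: FAIL (null is not a string)
  age: FAIL ("thirty" is not an integer)
  email: FAIL (18329 is not a string)
  active: FAIL (0 is not a boolean)

Result: INVALID (4 errors: name, age, email, active)

INVALID (4 errors: name, age, email, active)


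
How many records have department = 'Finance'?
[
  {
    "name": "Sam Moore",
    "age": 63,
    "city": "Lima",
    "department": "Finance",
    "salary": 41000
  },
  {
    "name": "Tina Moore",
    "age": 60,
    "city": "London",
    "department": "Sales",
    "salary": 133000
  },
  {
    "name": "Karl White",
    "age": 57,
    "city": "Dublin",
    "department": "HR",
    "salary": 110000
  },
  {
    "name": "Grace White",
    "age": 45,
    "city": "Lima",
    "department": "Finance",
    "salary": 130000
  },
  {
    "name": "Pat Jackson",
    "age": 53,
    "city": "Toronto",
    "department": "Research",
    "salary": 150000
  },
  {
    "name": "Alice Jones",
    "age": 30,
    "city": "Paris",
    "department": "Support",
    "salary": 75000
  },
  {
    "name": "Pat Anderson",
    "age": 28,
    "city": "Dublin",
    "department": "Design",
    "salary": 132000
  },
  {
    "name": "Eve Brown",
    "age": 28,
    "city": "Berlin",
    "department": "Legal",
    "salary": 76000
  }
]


Data: 8 records
Condition: department = 'Finance'

Checking each record:
  Sam Moore: Finance MATCH
  Tina Moore: Sales
  Karl White: HR
  Grace White: Finance MATCH
  Pat Jackson: Research
  Alice Jones: Support
  Pat Anderson: Design
  Eve Brown: Legal

Count: 2

2


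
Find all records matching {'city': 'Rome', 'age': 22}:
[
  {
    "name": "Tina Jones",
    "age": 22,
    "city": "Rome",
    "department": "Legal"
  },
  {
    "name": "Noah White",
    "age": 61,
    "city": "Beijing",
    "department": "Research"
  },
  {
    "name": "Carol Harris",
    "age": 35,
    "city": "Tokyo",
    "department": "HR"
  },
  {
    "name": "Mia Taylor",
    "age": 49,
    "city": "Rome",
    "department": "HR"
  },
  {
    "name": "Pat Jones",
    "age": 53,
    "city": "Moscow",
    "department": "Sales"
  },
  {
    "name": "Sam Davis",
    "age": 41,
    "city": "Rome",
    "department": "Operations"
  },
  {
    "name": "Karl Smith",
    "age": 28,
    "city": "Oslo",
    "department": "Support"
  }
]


Search criteria: {'city': 'Rome', 'age': 22}

Checking 7 records:
  Tina Jones: {city: Rome, age: 22} <-- MATCH
  Noah White: {city: Beijing, age: 61}
  Carol Harris: {city: Tokyo, age: 35}
  Mia Taylor: {city: Rome, age: 49}
  Pat Jones: {city: Moscow, age: 53}
  Sam Davis: {city: Rome, age: 41}
  Karl Smith: {city: Oslo, age: 28}

Matches: ["Tina Jones"]

["Tina Jones"]


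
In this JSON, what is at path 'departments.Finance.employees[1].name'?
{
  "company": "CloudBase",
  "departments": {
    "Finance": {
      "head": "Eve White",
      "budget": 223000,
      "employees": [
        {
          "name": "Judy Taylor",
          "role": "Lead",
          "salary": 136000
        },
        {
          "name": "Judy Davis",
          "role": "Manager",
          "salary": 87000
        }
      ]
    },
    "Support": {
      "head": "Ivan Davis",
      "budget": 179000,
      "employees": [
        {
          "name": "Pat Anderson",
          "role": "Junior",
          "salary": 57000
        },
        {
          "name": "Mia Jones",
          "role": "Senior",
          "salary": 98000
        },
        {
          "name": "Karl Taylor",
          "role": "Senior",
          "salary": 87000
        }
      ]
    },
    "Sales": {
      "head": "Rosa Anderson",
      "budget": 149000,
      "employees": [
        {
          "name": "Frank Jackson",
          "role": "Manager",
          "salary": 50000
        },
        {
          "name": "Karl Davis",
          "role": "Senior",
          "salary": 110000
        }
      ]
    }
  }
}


Path: departments.Finance.employees[1].name

Navigate:
  -> departments
  -> Finance
  -> employees[1].name = 'Judy Davis'

Judy Davis


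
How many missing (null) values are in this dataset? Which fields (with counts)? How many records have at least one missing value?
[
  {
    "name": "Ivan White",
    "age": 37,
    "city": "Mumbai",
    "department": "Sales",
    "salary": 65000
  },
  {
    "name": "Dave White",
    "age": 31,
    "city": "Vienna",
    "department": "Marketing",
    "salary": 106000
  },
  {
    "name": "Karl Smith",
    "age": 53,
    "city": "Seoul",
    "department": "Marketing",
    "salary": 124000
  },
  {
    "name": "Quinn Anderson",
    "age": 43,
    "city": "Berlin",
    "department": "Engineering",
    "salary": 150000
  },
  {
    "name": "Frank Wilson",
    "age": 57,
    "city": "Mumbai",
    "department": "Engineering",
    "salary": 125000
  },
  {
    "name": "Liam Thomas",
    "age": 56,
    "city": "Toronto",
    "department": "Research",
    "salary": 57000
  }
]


Checking for missing (null) values in 6 records:

  Ivan White: complete
  Dave White: complete
  Karl Smith: complete
  Quinn Anderson: complete
  Frank Wilson: complete
  Liam Thomas: complete

Per field:
  name: 0 missing
  age: 0 missing
  city: 0 missing
  department: 0 missing
  salary: 0 missing

Total missing values: 0
Records with any missing: 0

0 missing values (none); 0 incomplete records


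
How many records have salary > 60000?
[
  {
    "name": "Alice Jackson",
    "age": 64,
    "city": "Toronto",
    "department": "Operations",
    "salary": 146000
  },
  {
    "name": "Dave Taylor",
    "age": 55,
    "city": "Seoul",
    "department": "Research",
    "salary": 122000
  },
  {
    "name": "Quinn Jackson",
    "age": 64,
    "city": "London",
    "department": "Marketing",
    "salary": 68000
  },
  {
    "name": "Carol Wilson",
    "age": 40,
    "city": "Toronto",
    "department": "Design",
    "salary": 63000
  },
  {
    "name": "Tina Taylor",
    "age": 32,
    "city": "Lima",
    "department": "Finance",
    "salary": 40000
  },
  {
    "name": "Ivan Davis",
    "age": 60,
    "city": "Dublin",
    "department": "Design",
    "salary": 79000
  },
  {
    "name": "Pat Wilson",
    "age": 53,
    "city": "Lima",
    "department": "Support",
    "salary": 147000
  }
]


Data: 7 records
Condition: salary > 60000

Checking each record:
  Alice Jackson: 146000 MATCH
  Dave Taylor: 122000 MATCH
  Quinn Jackson: 68000 MATCH
  Carol Wilson: 63000 MATCH
  Tina Taylor: 40000
  Ivan Davis: 79000 MATCH
  Pat Wilson: 147000 MATCH

Count: 6

6


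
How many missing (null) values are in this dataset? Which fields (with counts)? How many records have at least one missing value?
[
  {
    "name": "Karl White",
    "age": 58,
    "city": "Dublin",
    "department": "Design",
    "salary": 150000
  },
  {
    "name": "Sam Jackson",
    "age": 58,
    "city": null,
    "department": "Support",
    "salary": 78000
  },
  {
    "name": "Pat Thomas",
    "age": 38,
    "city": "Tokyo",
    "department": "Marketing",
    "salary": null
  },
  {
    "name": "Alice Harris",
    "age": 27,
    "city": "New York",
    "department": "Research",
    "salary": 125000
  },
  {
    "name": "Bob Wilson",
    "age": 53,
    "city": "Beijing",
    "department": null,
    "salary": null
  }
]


Checking for missing (null) values in 5 records:

  Karl White: complete
  Sam Jackson: city
  Pat Thomas: salary
  Alice Harris: complete
  Bob Wilson: department, salary

Per field:
  name: 0 missing
  age: 0 missing
  city: 1 missing
  department: 1 missing
  salary: 2 missing

Total missing values: 4
Records with any missing: 3

4 missing values (city: 1, department: 1, salary: 2); 3 incomplete records


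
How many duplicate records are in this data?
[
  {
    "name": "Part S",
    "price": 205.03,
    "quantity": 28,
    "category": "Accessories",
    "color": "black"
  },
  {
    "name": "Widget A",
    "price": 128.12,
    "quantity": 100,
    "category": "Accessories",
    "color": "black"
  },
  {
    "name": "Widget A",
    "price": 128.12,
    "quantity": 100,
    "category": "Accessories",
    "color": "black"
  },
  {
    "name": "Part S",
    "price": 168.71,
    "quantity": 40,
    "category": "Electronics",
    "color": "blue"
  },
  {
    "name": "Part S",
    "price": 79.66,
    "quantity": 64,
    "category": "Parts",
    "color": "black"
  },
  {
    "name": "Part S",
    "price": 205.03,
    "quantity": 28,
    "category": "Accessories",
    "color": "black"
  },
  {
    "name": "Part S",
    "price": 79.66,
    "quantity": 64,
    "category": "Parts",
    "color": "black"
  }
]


Checking 7 records for duplicates:

  Row 1: Part S ($205.03, qty 28)
  Row 2: Widget A ($128.12, qty 100)
  Row 3: Widget A ($128.12, qty 100) <-- DUPLICATE
  Row 4: Part S ($168.71, qty 40)
  Row 5: Part S ($79.66, qty 64)
  Row 6: Part S ($205.03, qty 28) <-- DUPLICATE
  Row 7: Part S ($79.66, qty 64) <-- DUPLICATE

Duplicates found: 3
Unique records: 4

3 duplicates, 4 unique


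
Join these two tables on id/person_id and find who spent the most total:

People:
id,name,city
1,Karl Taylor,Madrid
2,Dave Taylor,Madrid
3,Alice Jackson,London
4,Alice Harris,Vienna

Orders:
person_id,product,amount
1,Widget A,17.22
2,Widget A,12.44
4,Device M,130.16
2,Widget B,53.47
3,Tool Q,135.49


Join on: people.id = orders.person_id

Joined rows:
  Karl Taylor (Madrid) bought Widget A for $17.22
  Dave Taylor (Madrid) bought Widget A for $12.44
  Alice Harris (Vienna) bought Device M for $130.16
  Dave Taylor (Madrid) bought Widget B for $53.47
  Alice Jackson (London) bought Tool Q for $135.49

Total per person:
  Alice Jackson: $135.49
  Alice Harris: $130.16
  Dave Taylor: $65.91
  Karl Taylor: $17.22

Top spender: Alice Jackson ($135.49)

Alice Jackson ($135.49)


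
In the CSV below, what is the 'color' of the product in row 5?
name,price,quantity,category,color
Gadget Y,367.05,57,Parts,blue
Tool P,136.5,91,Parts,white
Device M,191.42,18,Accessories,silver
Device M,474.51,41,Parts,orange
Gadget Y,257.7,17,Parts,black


Query: Row 5 ('Gadget Y'), column 'color'
Value: black

black


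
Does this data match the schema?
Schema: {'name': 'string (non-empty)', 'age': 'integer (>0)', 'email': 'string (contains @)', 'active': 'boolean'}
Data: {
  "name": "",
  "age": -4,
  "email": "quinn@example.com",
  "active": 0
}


Validating each field against schema:
  name: FAIL ("" is an empty string)
  age: FAIL (-4 is not > 0)
  email: OK (string with @)
  active: FAIL (0 is not a boolean)

Result: INVALID (3 errors: name, age, active)

INVALID (3 errors: name, age, active)


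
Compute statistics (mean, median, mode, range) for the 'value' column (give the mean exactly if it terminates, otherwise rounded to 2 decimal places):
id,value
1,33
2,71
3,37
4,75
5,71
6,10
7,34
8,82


Data: [33, 71, 37, 75, 71, 10, 34, 82]
Count: 8
Sum: 413
Mean: 413/8 = 51.625
Sorted: [10, 33, 34, 37, 71, 71, 75, 82]
Median: 54.0
Mode: 71 (2 times)
Range: 82 - 10 = 72
Min: 10, Max: 82

mean=51.625, median=54.0, mode=71, range=72


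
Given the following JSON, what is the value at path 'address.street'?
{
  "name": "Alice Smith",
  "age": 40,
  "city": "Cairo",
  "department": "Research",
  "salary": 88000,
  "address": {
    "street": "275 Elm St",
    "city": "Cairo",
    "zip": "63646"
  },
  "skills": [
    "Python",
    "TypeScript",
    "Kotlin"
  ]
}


Query: address.street
Path: address -> street
Value: 275 Elm St

275 Elm St


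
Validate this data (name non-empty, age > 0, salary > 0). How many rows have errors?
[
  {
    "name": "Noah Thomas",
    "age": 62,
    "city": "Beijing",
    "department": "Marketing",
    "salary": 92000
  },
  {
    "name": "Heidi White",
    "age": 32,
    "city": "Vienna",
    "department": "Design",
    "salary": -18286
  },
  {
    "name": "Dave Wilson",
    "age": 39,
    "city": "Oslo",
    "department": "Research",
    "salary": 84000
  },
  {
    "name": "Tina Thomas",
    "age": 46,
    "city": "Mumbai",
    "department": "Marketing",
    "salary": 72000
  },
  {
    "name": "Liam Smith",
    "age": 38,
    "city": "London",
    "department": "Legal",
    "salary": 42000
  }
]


Validating 5 records:
Rules: name non-empty, age > 0, salary > 0

  Row 1 (Noah Thomas): OK
  Row 2 (Heidi White): negative salary: -18286
  Row 3 (Dave Wilson): OK
  Row 4 (Tina Thomas): OK
  Row 5 (Liam Smith): OK

Total errors: 1

1 errors


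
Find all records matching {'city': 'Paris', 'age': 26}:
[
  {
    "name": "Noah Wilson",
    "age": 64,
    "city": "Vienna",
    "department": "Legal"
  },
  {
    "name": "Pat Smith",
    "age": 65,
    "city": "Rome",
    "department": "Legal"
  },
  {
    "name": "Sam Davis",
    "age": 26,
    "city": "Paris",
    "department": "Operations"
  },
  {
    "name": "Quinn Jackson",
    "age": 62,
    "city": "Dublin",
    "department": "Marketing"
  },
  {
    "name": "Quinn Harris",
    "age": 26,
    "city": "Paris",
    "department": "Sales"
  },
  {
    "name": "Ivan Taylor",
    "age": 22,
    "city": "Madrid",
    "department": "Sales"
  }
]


Search criteria: {'city': 'Paris', 'age': 26}

Checking 6 records:
  Noah Wilson: {city: Vienna, age: 64}
  Pat Smith: {city: Rome, age: 65}
  Sam Davis: {city: Paris, age: 26} <-- MATCH
  Quinn Jackson: {city: Dublin, age: 62}
  Quinn Harris: {city: Paris, age: 26} <-- MATCH
  Ivan Taylor: {city: Madrid, age: 22}

Matches: ["Sam Davis", "Quinn Harris"]

["Sam Davis", "Quinn Harris"]


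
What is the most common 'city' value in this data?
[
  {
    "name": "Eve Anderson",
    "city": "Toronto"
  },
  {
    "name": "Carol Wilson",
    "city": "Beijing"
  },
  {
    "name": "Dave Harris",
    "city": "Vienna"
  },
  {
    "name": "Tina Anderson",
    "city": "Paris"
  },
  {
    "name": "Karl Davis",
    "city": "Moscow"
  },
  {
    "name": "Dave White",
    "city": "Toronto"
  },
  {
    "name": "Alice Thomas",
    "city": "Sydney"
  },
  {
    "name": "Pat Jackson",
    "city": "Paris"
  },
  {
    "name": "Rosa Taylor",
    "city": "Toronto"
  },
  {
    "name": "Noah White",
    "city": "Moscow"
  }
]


Counting 'city' values across 10 records:

  Toronto: 3 ###
  Paris: 2 ##
  Moscow: 2 ##
  Beijing: 1 #
  Vienna: 1 #
  Sydney: 1 #

Most common: Toronto (3 times)

Toronto (3 times)


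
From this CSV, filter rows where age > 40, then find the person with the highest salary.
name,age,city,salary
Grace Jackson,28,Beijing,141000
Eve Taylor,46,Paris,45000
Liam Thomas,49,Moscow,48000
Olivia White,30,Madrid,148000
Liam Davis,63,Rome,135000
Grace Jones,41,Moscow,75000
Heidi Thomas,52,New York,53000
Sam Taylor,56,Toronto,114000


Filter: age > 40
Sort by: salary (descending)

Filtered records (6):
  Liam Davis, age 63, salary $135000
  Sam Taylor, age 56, salary $114000
  Grace Jones, age 41, salary $75000
  Heidi Thomas, age 52, salary $53000
  Liam Thomas, age 49, salary $48000
  Eve Taylor, age 46, salary $45000

Highest salary: Liam Davis ($135000)

Liam Davis


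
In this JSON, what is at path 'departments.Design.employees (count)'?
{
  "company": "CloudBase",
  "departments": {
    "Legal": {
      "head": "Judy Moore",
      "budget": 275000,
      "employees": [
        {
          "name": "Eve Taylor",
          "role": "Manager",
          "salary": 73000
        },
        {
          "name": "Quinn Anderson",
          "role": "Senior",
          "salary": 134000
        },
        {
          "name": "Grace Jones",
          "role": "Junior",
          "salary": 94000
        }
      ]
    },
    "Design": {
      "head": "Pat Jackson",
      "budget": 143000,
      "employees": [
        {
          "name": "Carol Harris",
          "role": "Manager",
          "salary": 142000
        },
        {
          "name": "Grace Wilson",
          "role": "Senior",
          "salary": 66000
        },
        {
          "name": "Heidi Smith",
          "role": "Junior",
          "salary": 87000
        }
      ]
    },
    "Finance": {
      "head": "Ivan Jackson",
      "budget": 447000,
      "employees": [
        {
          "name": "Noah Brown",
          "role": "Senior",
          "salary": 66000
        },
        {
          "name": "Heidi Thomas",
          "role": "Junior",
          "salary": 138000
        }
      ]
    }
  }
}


Path: departments.Design.employees (count)

Navigate:
  -> departments
  -> Design
  -> employees (array, length 3)

3


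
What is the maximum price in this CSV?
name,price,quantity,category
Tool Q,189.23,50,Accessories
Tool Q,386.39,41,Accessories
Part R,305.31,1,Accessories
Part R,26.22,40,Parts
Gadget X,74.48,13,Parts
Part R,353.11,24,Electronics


Computing maximum price:
Values: [189.23, 386.39, 305.31, 26.22, 74.48, 353.11]
Max = 386.39

386.39


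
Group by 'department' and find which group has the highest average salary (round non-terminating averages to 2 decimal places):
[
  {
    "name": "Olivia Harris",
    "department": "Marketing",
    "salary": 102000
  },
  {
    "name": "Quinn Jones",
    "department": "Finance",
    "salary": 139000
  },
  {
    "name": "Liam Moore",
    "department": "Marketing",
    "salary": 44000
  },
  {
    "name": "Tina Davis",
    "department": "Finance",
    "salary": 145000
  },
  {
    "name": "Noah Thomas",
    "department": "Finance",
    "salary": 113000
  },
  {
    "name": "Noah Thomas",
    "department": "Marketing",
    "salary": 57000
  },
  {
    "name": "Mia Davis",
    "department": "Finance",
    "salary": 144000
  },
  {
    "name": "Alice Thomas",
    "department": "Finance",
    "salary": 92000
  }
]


Group by: department

Groups:
  Finance: 5 people, avg salary = 633000/5 = $126600
  Marketing: 3 people, avg salary = 203000/3 ≈ $67666.67

Highest average salary: Finance ($126600)

Finance ($126600)


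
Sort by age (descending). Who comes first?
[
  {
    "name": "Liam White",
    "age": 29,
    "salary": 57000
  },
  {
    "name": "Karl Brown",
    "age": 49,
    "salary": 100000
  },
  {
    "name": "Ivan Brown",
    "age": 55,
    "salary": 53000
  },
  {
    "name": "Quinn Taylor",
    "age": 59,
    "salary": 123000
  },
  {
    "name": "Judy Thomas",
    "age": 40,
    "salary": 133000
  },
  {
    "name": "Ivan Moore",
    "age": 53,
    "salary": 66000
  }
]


Sort by: age (descending)

Sorted order:
  1. Quinn Taylor (age = 59)
  2. Ivan Brown (age = 55)
  3. Ivan Moore (age = 53)
  4. Karl Brown (age = 49)
  5. Judy Thomas (age = 40)
  6. Liam White (age = 29)

First: Quinn Taylor

Quinn Taylor


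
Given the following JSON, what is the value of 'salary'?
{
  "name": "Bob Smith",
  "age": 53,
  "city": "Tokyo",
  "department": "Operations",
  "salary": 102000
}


Looking up field 'salary'
Value: 102000

102000


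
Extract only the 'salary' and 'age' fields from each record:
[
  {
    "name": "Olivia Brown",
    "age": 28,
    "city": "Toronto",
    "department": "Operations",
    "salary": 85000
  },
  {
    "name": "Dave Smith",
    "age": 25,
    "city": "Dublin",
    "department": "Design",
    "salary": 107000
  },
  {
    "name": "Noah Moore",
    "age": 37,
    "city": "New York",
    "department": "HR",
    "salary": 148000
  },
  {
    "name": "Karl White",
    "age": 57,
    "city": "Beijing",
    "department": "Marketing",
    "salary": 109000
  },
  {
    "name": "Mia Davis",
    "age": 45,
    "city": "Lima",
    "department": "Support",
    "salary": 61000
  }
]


Original: 5 records with fields: name, age, city, department, salary
Keep: ['salary', 'age']
Drop: ['name', 'city', 'department']
Result: 5 records, 2 fields each

[
  {
    "salary": 85000,
    "age": 28
  },
  {
    "salary": 107000,
    "age": 25
  },
  {
    "salary": 148000,
    "age": 37
  },
  {
    "salary": 109000,
    "age": 57
  },
  {
    "salary": 61000,
    "age": 45
  }
]


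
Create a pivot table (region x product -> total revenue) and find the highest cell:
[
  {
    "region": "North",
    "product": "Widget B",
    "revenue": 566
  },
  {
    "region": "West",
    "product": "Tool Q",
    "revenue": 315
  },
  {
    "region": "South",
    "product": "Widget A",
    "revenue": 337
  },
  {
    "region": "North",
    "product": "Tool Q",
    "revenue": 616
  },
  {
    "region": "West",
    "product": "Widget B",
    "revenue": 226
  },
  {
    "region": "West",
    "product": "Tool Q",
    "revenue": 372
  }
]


Pivot: region (rows) x product (columns) -> total revenue

     Tool Q        Widget A      Widget B    
North          616             0           566  
South            0           337             0  
West           687             0           226  

Highest: West / Tool Q = $687

West / Tool Q = $687


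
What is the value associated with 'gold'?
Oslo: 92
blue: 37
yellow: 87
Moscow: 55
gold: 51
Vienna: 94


Looking up key 'gold'
Value: 51

51


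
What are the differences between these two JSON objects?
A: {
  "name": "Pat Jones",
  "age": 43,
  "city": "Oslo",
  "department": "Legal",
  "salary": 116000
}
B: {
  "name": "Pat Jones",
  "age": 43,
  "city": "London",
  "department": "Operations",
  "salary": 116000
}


Comparing each field (in key order):
  name: same
  age: same
  city: DIFFERENT
  department: DIFFERENT
  salary: same
Differences:
  city: Oslo -> London
  department: Legal -> Operations

2 field(s) changed

2 changes: city, department


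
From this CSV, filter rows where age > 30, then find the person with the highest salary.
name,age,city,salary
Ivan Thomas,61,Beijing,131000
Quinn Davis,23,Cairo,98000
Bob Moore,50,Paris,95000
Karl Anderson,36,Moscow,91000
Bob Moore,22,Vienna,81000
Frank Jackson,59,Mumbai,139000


Filter: age > 30
Sort by: salary (descending)

Filtered records (4):
  Frank Jackson, age 59, salary $139000
  Ivan Thomas, age 61, salary $131000
  Bob Moore, age 50, salary $95000
  Karl Anderson, age 36, salary $91000

Highest salary: Frank Jackson ($139000)

Frank Jackson


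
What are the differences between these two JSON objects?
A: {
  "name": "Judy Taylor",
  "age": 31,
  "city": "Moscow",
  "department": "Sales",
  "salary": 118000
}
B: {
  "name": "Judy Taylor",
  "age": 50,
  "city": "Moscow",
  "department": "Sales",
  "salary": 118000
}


Comparing each field (in key order):
  name: same
  age: DIFFERENT
  city: same
  department: same
  salary: same
Differences:
  age: 31 -> 50

1 field(s) changed

1 change: age


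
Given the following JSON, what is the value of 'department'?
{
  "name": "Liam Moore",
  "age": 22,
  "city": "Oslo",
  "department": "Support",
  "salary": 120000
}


Looking up field 'department'
Value: Support

Support


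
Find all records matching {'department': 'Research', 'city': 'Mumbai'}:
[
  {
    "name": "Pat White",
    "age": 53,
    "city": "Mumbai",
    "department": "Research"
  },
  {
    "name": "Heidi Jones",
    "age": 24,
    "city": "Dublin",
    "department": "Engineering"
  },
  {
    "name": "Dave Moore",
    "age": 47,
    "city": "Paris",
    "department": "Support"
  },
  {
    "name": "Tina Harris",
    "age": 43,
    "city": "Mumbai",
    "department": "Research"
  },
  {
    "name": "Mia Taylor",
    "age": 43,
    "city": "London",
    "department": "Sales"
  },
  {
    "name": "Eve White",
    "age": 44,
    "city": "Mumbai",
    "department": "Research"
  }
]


Search criteria: {'department': 'Research', 'city': 'Mumbai'}

Checking 6 records:
  Pat White: {department: Research, city: Mumbai} <-- MATCH
  Heidi Jones: {department: Engineering, city: Dublin}
  Dave Moore: {department: Support, city: Paris}
  Tina Harris: {department: Research, city: Mumbai} <-- MATCH
  Mia Taylor: {department: Sales, city: London}
  Eve White: {department: Research, city: Mumbai} <-- MATCH

Matches: ["Pat White", "Tina Harris", "Eve White"]

["Pat White", "Tina Harris", "Eve White"]


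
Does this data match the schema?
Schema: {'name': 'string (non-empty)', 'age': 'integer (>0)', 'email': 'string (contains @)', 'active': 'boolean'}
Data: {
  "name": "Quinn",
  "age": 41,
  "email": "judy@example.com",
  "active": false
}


Validating each field against schema:
  name: OK (non-empty string)
  age: OK (positive integer)
  email: OK (string with @)
  active: OK (boolean)

Result: VALID

VALID


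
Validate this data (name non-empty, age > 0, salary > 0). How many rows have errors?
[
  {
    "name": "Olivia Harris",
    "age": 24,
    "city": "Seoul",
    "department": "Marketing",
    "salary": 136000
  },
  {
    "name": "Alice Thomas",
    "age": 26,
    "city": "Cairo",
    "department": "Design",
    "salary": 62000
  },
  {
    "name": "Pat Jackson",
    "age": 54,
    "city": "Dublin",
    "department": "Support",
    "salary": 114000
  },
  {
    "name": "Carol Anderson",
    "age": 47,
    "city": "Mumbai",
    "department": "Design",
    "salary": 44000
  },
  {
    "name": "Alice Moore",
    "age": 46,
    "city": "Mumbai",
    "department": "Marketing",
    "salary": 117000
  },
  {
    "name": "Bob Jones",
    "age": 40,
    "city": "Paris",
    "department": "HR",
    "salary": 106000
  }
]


Validating 6 records:
Rules: name non-empty, age > 0, salary > 0

  Row 1 (Olivia Harris): OK
  Row 2 (Alice Thomas): OK
  Row 3 (Pat Jackson): OK
  Row 4 (Carol Anderson): OK
  Row 5 (Alice Moore): OK
  Row 6 (Bob Jones): OK

Total errors: 0

0 errors


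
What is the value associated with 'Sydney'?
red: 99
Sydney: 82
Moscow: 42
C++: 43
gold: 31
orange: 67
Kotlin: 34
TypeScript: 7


Looking up key 'Sydney'
Value: 82

82


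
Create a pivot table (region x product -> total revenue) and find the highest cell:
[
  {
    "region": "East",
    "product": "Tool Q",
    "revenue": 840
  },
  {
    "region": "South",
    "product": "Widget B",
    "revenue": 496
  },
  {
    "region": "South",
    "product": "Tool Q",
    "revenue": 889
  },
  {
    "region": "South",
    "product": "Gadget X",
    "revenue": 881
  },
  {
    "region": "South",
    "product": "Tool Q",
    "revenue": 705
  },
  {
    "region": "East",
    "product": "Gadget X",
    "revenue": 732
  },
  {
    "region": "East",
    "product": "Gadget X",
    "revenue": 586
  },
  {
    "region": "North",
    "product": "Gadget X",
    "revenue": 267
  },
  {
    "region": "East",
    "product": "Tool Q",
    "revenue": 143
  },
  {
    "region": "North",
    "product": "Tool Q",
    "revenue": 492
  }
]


Pivot: region (rows) x product (columns) -> total revenue

     Gadget X      Tool Q        Widget B    
East          1318           983             0  
North          267           492             0  
South          881          1594           496  

Highest: South / Tool Q = $1594

South / Tool Q = $1594


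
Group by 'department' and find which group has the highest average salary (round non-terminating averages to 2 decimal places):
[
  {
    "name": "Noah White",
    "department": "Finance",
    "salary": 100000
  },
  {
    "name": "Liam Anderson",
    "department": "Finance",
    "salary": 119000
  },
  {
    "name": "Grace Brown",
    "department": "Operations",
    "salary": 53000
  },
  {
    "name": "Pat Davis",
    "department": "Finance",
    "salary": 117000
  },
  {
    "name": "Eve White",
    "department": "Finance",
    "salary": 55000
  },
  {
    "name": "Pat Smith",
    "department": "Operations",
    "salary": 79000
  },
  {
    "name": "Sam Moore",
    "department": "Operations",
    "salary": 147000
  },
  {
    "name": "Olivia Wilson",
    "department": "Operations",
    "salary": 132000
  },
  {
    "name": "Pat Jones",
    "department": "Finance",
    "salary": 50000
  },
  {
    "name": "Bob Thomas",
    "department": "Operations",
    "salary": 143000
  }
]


Group by: department

Groups:
  Finance: 5 people, avg salary = 441000/5 = $88200
  Operations: 5 people, avg salary = 554000/5 = $110800

Highest average salary: Operations ($110800)

Operations ($110800)


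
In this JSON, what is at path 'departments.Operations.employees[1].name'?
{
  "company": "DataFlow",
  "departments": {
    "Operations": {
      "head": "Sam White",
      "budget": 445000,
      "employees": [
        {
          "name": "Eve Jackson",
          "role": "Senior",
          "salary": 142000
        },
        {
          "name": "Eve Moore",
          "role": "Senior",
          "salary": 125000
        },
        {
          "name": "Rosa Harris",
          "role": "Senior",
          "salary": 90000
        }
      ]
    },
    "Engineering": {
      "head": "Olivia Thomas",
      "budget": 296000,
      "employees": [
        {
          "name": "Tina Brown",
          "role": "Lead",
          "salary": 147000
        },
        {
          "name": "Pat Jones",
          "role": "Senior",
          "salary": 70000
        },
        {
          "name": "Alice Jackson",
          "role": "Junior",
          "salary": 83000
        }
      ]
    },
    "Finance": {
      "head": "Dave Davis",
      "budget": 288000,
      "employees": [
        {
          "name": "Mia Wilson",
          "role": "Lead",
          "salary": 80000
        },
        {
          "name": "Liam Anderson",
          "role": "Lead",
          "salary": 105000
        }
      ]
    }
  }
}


Path: departments.Operations.employees[1].name

Navigate:
  -> departments
  -> Operations
  -> employees[1].name = 'Eve Moore'

Eve Moore


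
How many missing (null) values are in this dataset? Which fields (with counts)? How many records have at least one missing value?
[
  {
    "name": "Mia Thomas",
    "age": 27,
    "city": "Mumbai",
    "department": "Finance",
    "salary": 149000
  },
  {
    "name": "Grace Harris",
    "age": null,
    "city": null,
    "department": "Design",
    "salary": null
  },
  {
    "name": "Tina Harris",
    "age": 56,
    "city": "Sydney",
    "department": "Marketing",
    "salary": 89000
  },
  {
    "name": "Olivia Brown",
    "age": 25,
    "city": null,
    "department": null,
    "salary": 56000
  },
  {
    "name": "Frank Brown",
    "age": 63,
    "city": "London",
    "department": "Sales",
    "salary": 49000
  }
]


Checking for missing (null) values in 5 records:

  Mia Thomas: complete
  Grace Harris: age, city, salary
  Tina Harris: complete
  Olivia Brown: city, department
  Frank Brown: complete

Per field:
  name: 0 missing
  age: 1 missing
  city: 2 missing
  department: 1 missing
  salary: 1 missing

Total missing values: 5
Records with any missing: 2

5 missing values (age: 1, city: 2, department: 1, salary: 1); 2 incomplete records


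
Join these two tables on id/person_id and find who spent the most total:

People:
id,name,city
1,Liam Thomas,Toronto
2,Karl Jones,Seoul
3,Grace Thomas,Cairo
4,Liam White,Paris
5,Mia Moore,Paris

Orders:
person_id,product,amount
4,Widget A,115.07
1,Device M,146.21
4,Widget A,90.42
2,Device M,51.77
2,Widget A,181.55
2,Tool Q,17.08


Join on: people.id = orders.person_id

Joined rows:
  Liam White (Paris) bought Widget A for $115.07
  Liam Thomas (Toronto) bought Device M for $146.21
  Liam White (Paris) bought Widget A for $90.42
  Karl Jones (Seoul) bought Device M for $51.77
  Karl Jones (Seoul) bought Widget A for $181.55
  Karl Jones (Seoul) bought Tool Q for $17.08

Total per person:
  Karl Jones: $250.40
  Liam White: $205.49
  Liam Thomas: $146.21

Top spender: Karl Jones ($250.40)

Karl Jones ($250.40)


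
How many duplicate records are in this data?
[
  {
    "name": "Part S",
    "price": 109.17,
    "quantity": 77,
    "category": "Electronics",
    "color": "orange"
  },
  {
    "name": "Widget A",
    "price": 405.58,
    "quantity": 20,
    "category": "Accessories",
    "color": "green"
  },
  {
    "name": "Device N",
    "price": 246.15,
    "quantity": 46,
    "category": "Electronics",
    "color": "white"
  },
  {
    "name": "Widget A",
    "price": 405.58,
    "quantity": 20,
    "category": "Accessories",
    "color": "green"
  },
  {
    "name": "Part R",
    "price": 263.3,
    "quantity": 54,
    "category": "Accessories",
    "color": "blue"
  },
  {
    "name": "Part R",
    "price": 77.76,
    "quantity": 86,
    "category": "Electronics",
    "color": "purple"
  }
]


Checking 6 records for duplicates:

  Row 1: Part S ($109.17, qty 77)
  Row 2: Widget A ($405.58, qty 20)
  Row 3: Device N ($246.15, qty 46)
  Row 4: Widget A ($405.58, qty 20) <-- DUPLICATE
  Row 5: Part R ($263.3, qty 54)
  Row 6: Part R ($77.76, qty 86)

Duplicates found: 1
Unique records: 5

1 duplicates, 5 unique
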